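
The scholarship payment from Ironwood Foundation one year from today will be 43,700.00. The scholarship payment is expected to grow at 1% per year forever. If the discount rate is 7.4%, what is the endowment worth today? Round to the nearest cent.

682812.50

Growing perpetuity: P = D₁ / (r − g) = 43,700.0000 / (0.074 − 0.01) = 682,812.50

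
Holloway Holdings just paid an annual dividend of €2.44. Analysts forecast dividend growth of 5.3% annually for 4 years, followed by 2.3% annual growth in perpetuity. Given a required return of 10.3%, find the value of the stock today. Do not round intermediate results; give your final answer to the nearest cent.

€34.62

D_1 = 2.56932
D_2 = 2.70549
D_3 = 2.84889
D_4 = 2.99988
Terminal value at year 4: TV = D_4×(1+g_2)/(r−g_2) = 3.06887/0.08 = 38.36092
P_0 = D_1/(1+r)^1 + D_2/(1+r)^2 + D_3/(1+r)^3 + D_4/(1+r)^4 + TV/(1+r)^4
    = 2.32939 + 2.22380 + 2.12299 + 2.02676 + 25.91713 = 34.62007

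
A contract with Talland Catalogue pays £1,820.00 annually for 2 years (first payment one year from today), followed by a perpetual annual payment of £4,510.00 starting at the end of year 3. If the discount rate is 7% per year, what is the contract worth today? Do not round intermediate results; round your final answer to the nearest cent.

PV of 2-year annuity: £1,820.00 × [1 − (1+0.07)^−2] / 0.07 = 3290.59306
Perpetuity value at year 2: £4,510.00 / 0.07 = 64428.57143
PV of perpetuity: 64428.57143 / (1+0.07)^2 = 56274.40949
Total PV = 3290.59306 + 56274.40949 = 59565.00256

£59565.00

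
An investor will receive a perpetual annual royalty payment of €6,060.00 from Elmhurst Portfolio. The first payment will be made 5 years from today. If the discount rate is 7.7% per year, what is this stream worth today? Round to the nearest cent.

Value at end of year 4: C / r = €6,060.00 / 0.077 = €78,701.2987
Discount to today: PV = €78,701.2987 / (1 + 0.077)^4 = €78,701.2987 / 1.345435 = €58,495.05

€58495.05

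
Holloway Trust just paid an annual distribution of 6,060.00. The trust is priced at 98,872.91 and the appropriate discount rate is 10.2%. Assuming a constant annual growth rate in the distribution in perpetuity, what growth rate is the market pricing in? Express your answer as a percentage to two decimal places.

P = D₀(1+g)/(r−g) ⇒ P(r−g) = D₀(1+g) ⇒ g(P+D₀) = P·r − D₀
g = (P·r − D₀)/(P + D₀) = (98,872.91×0.102 − 6,060.00) / (98,872.91 + 6,060.00) = 0.038358

3.84%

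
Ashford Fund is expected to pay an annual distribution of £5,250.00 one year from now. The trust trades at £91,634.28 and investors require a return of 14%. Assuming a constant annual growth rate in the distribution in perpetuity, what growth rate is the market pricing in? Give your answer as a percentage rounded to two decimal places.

8.27%

P = D₁/(r−g) ⇒ g = r − D₁/P = 0.14 − £5,250.00/£91,634.28 = 0.082707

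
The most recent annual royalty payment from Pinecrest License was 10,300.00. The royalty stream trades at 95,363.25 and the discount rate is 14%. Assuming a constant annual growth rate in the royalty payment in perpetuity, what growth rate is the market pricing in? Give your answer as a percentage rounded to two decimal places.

P = D₀(1+g)/(r−g) ⇒ P(r−g) = D₀(1+g) ⇒ g(P+D₀) = P·r − D₀
g = (P·r − D₀)/(P + D₀) = (95,363.25×0.14 − 10,300.00) / (95,363.25 + 10,300.00) = 0.028873

2.89%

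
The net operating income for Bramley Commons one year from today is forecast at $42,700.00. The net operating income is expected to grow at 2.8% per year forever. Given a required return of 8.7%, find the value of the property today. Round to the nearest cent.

$723728.81

Growing perpetuity: P = D₁ / (r − g) = $42,700.0000 / (0.087 − 0.028) = $723,728.81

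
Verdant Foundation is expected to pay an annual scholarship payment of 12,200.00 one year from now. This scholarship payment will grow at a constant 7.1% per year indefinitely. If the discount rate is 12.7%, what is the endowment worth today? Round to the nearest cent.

Growing perpetuity: P = D₁ / (r − g) = 12,200.0000 / (0.127 − 0.071) = 217,857.14

217857.14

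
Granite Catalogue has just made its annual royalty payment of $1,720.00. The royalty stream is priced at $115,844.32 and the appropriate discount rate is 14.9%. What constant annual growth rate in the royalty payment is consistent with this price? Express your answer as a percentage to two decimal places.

P = D₀(1+g)/(r−g) ⇒ P(r−g) = D₀(1+g) ⇒ g(P+D₀) = P·r − D₀
g = (P·r − D₀)/(P + D₀) = ($115,844.32×0.149 − $1,720.00) / ($115,844.32 + $1,720.00) = 0.132190

13.22%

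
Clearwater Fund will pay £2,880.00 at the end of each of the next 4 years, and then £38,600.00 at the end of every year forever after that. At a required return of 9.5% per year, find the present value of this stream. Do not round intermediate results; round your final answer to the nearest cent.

PV of 4-year annuity: £2,880.00 × [1 − (1+0.095)^−4] / 0.095 = 9228.90563
Perpetuity value at year 4: £38,600.00 / 0.095 = 406315.78947
PV of perpetuity: 406315.78947 / (1+0.095)^4 = 282622.81819
Total PV = 9228.90563 + 282622.81819 = 291851.72382

£291851.72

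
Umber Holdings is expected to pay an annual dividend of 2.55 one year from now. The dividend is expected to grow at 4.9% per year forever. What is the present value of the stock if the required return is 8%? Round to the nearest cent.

Growing perpetuity: P = D₁ / (r − g) = 2.5500 / (0.08 − 0.049) = 82.26

82.26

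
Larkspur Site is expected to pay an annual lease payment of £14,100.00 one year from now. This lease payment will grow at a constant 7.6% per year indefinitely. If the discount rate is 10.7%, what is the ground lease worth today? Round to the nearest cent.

£454838.71

Growing perpetuity: P = D₁ / (r − g) = £14,100.0000 / (0.107 − 0.076) = £454,838.71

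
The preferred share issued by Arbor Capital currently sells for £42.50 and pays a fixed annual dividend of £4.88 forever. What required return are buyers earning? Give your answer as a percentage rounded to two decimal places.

11.48%

P = C/r ⇒ r = C/P = £4.88/£42.50 = 0.114824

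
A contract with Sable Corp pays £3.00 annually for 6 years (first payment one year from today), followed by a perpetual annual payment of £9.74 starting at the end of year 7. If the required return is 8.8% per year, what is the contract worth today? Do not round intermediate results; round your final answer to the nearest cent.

PV of 6-year annuity: £3.00 × [1 − (1+0.088)^−6] / 0.088 = 13.53838
Perpetuity value at year 6: £9.74 / 0.088 = 110.68182
PV of perpetuity: 110.68182 / (1+0.088)^6 = 66.72720
Total PV = 13.53838 + 66.72720 = 80.26558

£80.27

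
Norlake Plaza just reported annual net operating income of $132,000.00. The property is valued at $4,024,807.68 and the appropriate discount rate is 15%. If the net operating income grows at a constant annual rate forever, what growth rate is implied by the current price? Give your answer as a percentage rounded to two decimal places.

11.35%

P = D₀(1+g)/(r−g) ⇒ P(r−g) = D₀(1+g) ⇒ g(P+D₀) = P·r − D₀
g = (P·r − D₀)/(P + D₀) = ($4,024,807.68×0.15 − $132,000.00) / ($4,024,807.68 + $132,000.00) = 0.113482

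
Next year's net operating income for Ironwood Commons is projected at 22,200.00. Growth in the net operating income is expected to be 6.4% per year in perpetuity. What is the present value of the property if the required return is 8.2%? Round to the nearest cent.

1233333.33

Growing perpetuity: P = D₁ / (r − g) = 22,200.0000 / (0.082 − 0.064) = 1,233,333.33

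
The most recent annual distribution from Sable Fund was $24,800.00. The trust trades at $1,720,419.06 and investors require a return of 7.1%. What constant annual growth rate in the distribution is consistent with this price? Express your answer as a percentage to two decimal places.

5.58%

P = D₀(1+g)/(r−g) ⇒ P(r−g) = D₀(1+g) ⇒ g(P+D₀) = P·r − D₀
g = (P·r − D₀)/(P + D₀) = ($1,720,419.06×0.071 − $24,800.00) / ($1,720,419.06 + $24,800.00) = 0.055781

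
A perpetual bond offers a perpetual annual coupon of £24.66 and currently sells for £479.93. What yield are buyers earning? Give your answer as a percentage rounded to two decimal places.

5.14%

P = C/r ⇒ r = C/P = £24.66/£479.93 = 0.051382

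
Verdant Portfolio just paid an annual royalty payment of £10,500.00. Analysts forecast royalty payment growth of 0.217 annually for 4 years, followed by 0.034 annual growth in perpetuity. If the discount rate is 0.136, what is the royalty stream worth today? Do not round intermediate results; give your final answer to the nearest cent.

£190243.36

D_1 = 12778.50000
D_2 = 15551.43450
D_3 = 18926.09579
D_4 = 23033.05857
Terminal value at year 4: TV = D_4×(1+g_2)/(r−g_2) = 23816.18256/0.102 = 233491.98592
P_0 = D_1/(1+r)^1 + D_2/(1+r)^2 + D_3/(1+r)^3 + D_4/(1+r)^4 + TV/(1+r)^4
    = 11248.67958 + 12050.74212 + 12909.99398 + 13830.51291 + 140203.43483 = 190243.36341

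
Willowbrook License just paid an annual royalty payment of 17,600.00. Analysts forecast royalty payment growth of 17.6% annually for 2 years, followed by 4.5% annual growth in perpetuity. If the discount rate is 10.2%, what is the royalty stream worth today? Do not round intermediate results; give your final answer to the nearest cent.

D_1 = 20697.60000
D_2 = 24340.37760
Terminal value at year 2: TV = D_2×(1+g_2)/(r−g_2) = 25435.69459/0.057 = 446240.25600
P_0 = D_1/(1+r)^1 + D_2/(1+r)^2 + TV/(1+r)^2
    = 18781.85118 + 20043.06442 + 367456.18097 = 406281.09657

406281.10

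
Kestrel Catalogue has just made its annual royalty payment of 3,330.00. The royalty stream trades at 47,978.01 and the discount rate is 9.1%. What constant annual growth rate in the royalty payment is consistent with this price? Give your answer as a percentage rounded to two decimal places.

2.02%

P = D₀(1+g)/(r−g) ⇒ P(r−g) = D₀(1+g) ⇒ g(P+D₀) = P·r − D₀
g = (P·r − D₀)/(P + D₀) = (47,978.01×0.091 − 3,330.00) / (47,978.01 + 3,330.00) = 0.020192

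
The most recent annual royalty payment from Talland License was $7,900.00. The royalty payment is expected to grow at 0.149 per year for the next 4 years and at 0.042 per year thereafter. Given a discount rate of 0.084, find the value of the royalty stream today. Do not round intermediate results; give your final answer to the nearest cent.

D_1 = 9077.10000
D_2 = 10429.58790
D_3 = 11983.59650
D_4 = 13769.15238
Terminal value at year 4: TV = D_4×(1+g_2)/(r−g_2) = 14347.45677/0.042 = 341606.11369
P_0 = D_1/(1+r)^1 + D_2/(1+r)^2 + D_3/(1+r)^3 + D_4/(1+r)^4 + TV/(1+r)^4
    = 8373.70849 + 8875.82200 + 9408.04380 + 9972.17927 + 247405.01904 = 284034.77260

$284034.77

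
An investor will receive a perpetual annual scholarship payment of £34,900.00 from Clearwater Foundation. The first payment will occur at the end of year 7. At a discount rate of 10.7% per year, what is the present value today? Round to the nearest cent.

£177237.63

Value at end of year 6: C / r = £34,900.00 / 0.107 = £326,168.2243
Discount to today: PV = £326,168.2243 / (1 + 0.107)^6 = £326,168.2243 / 1.840288 = £177,237.63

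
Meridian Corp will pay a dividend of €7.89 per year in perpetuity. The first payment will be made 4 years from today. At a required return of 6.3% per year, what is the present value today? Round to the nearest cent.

€104.26

Value at end of year 3: C / r = €7.89 / 0.063 = €125.2381
Discount to today: PV = €125.2381 / (1 + 0.063)^3 = €125.2381 / 1.201157 = €104.26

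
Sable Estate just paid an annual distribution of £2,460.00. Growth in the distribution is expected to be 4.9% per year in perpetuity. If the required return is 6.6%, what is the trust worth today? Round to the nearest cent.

D₁ = D₀ × (1 + g) = £2,460.00 × 1.049 = £2,580.5400
Growing perpetuity: P = D₁ / (r − g) = £2,580.5400 / (0.066 − 0.049) = £151,796.47

£151796.47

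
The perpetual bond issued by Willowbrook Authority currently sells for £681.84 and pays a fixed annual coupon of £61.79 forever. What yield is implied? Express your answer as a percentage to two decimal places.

9.06%

P = C/r ⇒ r = C/P = £61.79/£681.84 = 0.090622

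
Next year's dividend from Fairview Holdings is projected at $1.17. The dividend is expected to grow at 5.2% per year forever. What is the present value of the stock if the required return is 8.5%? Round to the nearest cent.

$35.45

Growing perpetuity: P = D₁ / (r − g) = $1.1700 / (0.085 − 0.052) = $35.45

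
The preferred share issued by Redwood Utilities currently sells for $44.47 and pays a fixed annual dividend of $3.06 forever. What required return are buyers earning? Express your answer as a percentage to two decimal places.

6.88%

P = C/r ⇒ r = C/P = $3.06/$44.47 = 0.068810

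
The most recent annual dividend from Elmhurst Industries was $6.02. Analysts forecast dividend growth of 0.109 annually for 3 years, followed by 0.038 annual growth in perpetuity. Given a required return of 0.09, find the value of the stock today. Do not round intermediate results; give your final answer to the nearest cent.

$145.26

D_1 = 6.67618
D_2 = 7.40388
D_3 = 8.21091
Terminal value at year 3: TV = D_3×(1+g_2)/(r−g_2) = 8.52292/0.052 = 163.90233
P_0 = D_1/(1+r)^1 + D_2/(1+r)^2 + D_3/(1+r)^3 + TV/(1+r)^3
    = 6.12494 + 6.23170 + 6.34033 + 126.56268 = 145.25964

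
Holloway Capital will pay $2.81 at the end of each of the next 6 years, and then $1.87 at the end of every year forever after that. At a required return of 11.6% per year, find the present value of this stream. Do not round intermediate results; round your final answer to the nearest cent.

PV of 6-year annuity: $2.81 × [1 − (1+0.116)^−6] / 0.116 = 11.68513
Perpetuity value at year 6: $1.87 / 0.116 = 16.12069
PV of perpetuity: 16.12069 / (1+0.116)^6 = 8.34446
Total PV = 11.68513 + 8.34446 = 20.02959

$20.03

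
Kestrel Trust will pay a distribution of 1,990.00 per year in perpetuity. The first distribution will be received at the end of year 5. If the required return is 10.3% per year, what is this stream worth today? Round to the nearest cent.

13053.10

Value at end of year 4: C / r = 1,990.00 / 0.103 = 19,320.3883
Discount to today: PV = 19,320.3883 / (1 + 0.103)^4 = 19,320.3883 / 1.480137 = 13,053.10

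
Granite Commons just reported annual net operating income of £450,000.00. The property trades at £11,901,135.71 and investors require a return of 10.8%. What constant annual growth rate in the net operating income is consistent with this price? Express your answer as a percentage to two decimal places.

6.76%

P = D₀(1+g)/(r−g) ⇒ P(r−g) = D₀(1+g) ⇒ g(P+D₀) = P·r − D₀
g = (P·r − D₀)/(P + D₀) = (£11,901,135.71×0.108 − £450,000.00) / (£11,901,135.71 + £450,000.00) = 0.067631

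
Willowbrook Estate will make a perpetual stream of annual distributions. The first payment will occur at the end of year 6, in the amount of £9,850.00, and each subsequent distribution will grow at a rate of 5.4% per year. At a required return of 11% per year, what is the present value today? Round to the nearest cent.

£104383.85

Value at end of year 5: C₁ / (r − g) = £9,850.00 / (0.11 − 0.054) = £175,892.8571
Discount to today: PV = £175,892.8571 / (1 + 0.11)^5 = £175,892.8571 / 1.685058 = £104,383.85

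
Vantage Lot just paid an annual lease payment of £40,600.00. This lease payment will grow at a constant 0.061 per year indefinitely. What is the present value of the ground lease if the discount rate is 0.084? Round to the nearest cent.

£1872895.65

D₁ = D₀ × (1 + g) = £40,600.00 × 1.061 = £43,076.6000
Growing perpetuity: P = D₁ / (r − g) = £43,076.6000 / (0.084 − 0.061) = £1,872,895.65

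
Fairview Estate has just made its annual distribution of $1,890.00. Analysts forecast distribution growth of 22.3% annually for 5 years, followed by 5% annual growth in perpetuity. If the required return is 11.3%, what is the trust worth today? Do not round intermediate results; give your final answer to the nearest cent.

D_1 = 2311.47000
D_2 = 2826.92781
D_3 = 3457.33271
D_4 = 4228.31791
D_5 = 5171.23280
Terminal value at year 5: TV = D_5×(1+g_2)/(r−g_2) = 5429.79444/0.063 = 86187.21332
P_0 = D_1/(1+r)^1 + D_2/(1+r)^2 + D_3/(1+r)^3 + D_4/(1+r)^4 + D_5/(1+r)^5 + TV/(1+r)^5
    = 2076.79245 + 2282.04597 + 2507.58511 + 2755.41473 + 3027.73783 + 50462.29723 = 63111.87332

$63111.87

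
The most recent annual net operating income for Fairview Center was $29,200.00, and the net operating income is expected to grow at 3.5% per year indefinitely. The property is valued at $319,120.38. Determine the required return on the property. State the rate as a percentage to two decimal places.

D₁ = $29,200.00 × 1.035 = $30,222.0000
P = D₁/(r − g) ⇒ r = D₁/P + g = $30,222.0000/$319,120.38 + 0.035 = 0.094704 + 0.035 = 0.129704

12.97%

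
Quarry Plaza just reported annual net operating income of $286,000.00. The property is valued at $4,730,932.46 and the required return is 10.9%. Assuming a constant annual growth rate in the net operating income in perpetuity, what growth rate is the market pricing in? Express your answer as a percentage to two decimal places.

4.58%

P = D₀(1+g)/(r−g) ⇒ P(r−g) = D₀(1+g) ⇒ g(P+D₀) = P·r − D₀
g = (P·r − D₀)/(P + D₀) = ($4,730,932.46×0.109 − $286,000.00) / ($4,730,932.46 + $286,000.00) = 0.045779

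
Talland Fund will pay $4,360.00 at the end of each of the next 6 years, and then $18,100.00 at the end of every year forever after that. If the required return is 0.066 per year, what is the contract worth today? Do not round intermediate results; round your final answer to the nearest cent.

PV of 6-year annuity: $4,360.00 × [1 − (1+0.066)^−6] / 0.066 = 21041.24514
Perpetuity value at year 6: $18,100.00 / 0.066 = 274242.42424
PV of perpetuity: 274242.42424 / (1+0.066)^6 = 186892.30106
Total PV = 21041.24514 + 186892.30106 = 207933.54620

$207933.55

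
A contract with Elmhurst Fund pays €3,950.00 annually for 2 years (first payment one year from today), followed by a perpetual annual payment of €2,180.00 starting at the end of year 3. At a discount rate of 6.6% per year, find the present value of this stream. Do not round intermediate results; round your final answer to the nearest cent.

€36248.33

PV of 2-year annuity: €3,950.00 × [1 − (1+0.066)^−2] / 0.066 = 7181.46426
Perpetuity value at year 2: €2,180.00 / 0.066 = 33030.30303
PV of perpetuity: 33030.30303 / (1+0.066)^2 = 29066.86200
Total PV = 7181.46426 + 29066.86200 = 36248.32626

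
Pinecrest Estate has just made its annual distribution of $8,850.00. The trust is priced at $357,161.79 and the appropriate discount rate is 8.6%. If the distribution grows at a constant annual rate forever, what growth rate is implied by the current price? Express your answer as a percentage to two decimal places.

P = D₀(1+g)/(r−g) ⇒ P(r−g) = D₀(1+g) ⇒ g(P+D₀) = P·r − D₀
g = (P·r − D₀)/(P + D₀) = ($357,161.79×0.086 − $8,850.00) / ($357,161.79 + $8,850.00) = 0.059741

5.97%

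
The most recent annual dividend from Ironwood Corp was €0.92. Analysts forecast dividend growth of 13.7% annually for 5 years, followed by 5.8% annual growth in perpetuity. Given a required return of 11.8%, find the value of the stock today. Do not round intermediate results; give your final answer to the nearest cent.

D_1 = 1.04604
D_2 = 1.18935
D_3 = 1.35229
D_4 = 1.53755
D_5 = 1.74820
Terminal value at year 5: TV = D_5×(1+g_2)/(r−g_2) = 1.84959/0.06 = 30.82652
P_0 = D_1/(1+r)^1 + D_2/(1+r)^2 + D_3/(1+r)^3 + D_4/(1+r)^4 + D_5/(1+r)^5 + TV/(1+r)^5
    = 0.93564 + 0.95154 + 0.96771 + 0.98415 + 1.00088 + 17.64881 = 22.48872

€22.49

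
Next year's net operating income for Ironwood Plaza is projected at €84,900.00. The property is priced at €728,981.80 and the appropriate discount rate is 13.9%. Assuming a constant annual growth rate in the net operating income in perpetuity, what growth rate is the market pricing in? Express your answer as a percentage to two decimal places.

P = D₁/(r−g) ⇒ g = r − D₁/P = 0.139 − €84,900.00/€728,981.80 = 0.022536

2.25%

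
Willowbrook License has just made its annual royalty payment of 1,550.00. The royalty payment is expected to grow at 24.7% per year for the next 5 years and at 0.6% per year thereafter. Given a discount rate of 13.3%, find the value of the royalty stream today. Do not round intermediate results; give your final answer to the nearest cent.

30257.22

D_1 = 1932.85000
D_2 = 2410.26395
D_3 = 3005.59915
D_4 = 3747.98213
D_5 = 4673.73372
Terminal value at year 5: TV = D_5×(1+g_2)/(r−g_2) = 4701.77612/0.127 = 37021.85925
P_0 = D_1/(1+r)^1 + D_2/(1+r)^2 + D_3/(1+r)^3 + D_4/(1+r)^4 + D_5/(1+r)^5 + TV/(1+r)^5
    = 1705.95763 + 1877.60739 + 2066.52817 + 2274.45774 + 2503.30874 + 19829.35902 = 30257.21870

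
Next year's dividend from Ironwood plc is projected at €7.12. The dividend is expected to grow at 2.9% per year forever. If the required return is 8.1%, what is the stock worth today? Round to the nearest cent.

€136.92

Growing perpetuity: P = D₁ / (r − g) = €7.1200 / (0.081 − 0.029) = €136.92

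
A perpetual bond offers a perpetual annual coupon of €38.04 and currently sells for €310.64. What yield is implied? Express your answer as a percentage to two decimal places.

12.25%

P = C/r ⇒ r = C/P = €38.04/€310.64 = 0.122457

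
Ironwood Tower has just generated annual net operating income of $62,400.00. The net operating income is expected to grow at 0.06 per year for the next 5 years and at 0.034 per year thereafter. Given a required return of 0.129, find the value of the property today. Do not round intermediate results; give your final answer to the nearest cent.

$754745.51

D_1 = 66144.00000
D_2 = 70112.64000
D_3 = 74319.39840
D_4 = 78778.56230
D_5 = 83505.27604
Terminal value at year 5: TV = D_5×(1+g_2)/(r−g_2) = 86344.45543/0.095 = 908889.00450
P_0 = D_1/(1+r)^1 + D_2/(1+r)^2 + D_3/(1+r)^3 + D_4/(1+r)^4 + D_5/(1+r)^5 + TV/(1+r)^5
    = 58586.35961 + 55005.79379 + 51644.05794 + 48487.77805 + 45524.39746 + 495497.12604 = 754745.51289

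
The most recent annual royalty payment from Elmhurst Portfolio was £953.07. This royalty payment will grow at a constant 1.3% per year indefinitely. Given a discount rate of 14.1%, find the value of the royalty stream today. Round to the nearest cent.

D₁ = D₀ × (1 + g) = £953.07 × 1.013 = £965.4599
Growing perpetuity: P = D₁ / (r − g) = £965.4599 / (0.141 − 0.013) = £7,542.66

£7542.66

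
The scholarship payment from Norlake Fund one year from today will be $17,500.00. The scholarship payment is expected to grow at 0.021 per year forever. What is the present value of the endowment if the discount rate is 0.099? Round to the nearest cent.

Growing perpetuity: P = D₁ / (r − g) = $17,500.0000 / (0.099 − 0.021) = $224,358.97

$224358.97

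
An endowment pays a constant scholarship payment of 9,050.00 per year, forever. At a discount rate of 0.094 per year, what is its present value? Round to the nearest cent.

96276.60

Level perpetuity: PV = C / r = 9,050.00 / 0.094 = 96,276.60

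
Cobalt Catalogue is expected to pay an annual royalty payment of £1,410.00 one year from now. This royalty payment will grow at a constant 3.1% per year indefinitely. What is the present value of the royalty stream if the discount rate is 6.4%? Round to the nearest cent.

Growing perpetuity: P = D₁ / (r − g) = £1,410.0000 / (0.064 − 0.031) = £42,727.27

£42727.27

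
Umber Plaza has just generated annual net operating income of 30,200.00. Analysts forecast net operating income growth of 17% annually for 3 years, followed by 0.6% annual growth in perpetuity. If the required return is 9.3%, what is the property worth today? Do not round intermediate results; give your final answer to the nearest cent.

D_1 = 35334.00000
D_2 = 41340.78000
D_3 = 48368.71260
Terminal value at year 3: TV = D_3×(1+g_2)/(r−g_2) = 48658.92488/0.087 = 559297.98708
P_0 = D_1/(1+r)^1 + D_2/(1+r)^2 + D_3/(1+r)^3 + TV/(1+r)^3
    = 32327.53888 + 34604.95928 + 37042.82009 + 428334.21852 = 532309.53677

532309.54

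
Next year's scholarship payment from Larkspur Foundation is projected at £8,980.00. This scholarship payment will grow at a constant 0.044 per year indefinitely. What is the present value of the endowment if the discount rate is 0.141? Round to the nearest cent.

Growing perpetuity: P = D₁ / (r − g) = £8,980.0000 / (0.141 − 0.044) = £92,577.32

£92577.32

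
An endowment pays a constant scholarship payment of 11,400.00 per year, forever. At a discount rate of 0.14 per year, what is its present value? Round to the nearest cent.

Level perpetuity: PV = C / r = 11,400.00 / 0.14 = 81,428.57

81428.57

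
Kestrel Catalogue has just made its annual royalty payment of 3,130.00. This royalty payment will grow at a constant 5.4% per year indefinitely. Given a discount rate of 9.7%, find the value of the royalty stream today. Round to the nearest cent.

76721.40

D₁ = D₀ × (1 + g) = 3,130.00 × 1.054 = 3,299.0200
Growing perpetuity: P = D₁ / (r − g) = 3,299.0200 / (0.097 − 0.054) = 76,721.40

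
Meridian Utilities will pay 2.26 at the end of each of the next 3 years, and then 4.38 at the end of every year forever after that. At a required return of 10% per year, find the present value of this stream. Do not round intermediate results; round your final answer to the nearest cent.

PV of 3-year annuity: 2.26 × [1 − (1+0.1)^−3] / 0.1 = 5.62029
Perpetuity value at year 3: 4.38 / 0.1 = 43.80000
PV of perpetuity: 43.80000 / (1+0.1)^3 = 32.90759
Total PV = 5.62029 + 32.90759 = 38.52787

38.53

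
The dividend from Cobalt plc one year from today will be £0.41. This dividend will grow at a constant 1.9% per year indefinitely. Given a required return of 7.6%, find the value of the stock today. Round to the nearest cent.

£7.19

Growing perpetuity: P = D₁ / (r − g) = £0.4100 / (0.076 − 0.019) = £7.19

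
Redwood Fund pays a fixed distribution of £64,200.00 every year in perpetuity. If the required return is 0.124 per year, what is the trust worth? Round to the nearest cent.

£517741.94

Level perpetuity: PV = C / r = £64,200.00 / 0.124 = £517,741.94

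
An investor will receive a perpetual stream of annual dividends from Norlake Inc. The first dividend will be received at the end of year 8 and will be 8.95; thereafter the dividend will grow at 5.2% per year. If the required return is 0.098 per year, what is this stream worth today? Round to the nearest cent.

101.12

Value at end of year 7: C₁ / (r − g) = 8.95 / (0.098 − 0.052) = 194.5652
Discount to today: PV = 194.5652 / (1 + 0.098)^7 = 194.5652 / 1.924050 = 101.12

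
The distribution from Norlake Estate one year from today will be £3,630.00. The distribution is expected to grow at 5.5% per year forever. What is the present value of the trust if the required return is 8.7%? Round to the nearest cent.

£113437.50

Growing perpetuity: P = D₁ / (r − g) = £3,630.0000 / (0.087 − 0.055) = £113,437.50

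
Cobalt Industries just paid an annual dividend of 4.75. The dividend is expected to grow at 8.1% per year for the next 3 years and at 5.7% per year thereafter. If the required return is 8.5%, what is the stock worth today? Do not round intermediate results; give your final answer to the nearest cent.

D_1 = 5.13475
D_2 = 5.55066
D_3 = 6.00027
Terminal value at year 3: TV = D_3×(1+g_2)/(r−g_2) = 6.34228/0.028 = 226.51014
P_0 = D_1/(1+r)^1 + D_2/(1+r)^2 + D_3/(1+r)^3 + TV/(1+r)^3
    = 4.73249 + 4.71504 + 4.69766 + 177.33662 = 191.48181

191.48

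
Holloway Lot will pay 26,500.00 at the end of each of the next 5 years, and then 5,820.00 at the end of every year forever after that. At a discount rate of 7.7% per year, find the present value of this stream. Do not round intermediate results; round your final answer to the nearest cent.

158810.67

PV of 5-year annuity: 26,500.00 × [1 − (1+0.077)^−5] / 0.077 = 106648.72480
Perpetuity value at year 5: 5,820.00 / 0.077 = 75584.41558
PV of perpetuity: 75584.41558 / (1+0.077)^5 = 52161.94093
Total PV = 106648.72480 + 52161.94093 = 158810.66573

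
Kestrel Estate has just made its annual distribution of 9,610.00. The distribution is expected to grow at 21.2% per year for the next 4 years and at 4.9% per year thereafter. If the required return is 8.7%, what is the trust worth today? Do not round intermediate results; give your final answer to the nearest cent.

460859.03

D_1 = 11647.32000
D_2 = 14116.55184
D_3 = 17109.26083
D_4 = 20736.42413
Terminal value at year 4: TV = D_4×(1+g_2)/(r−g_2) = 21752.50891/0.038 = 572434.44495
P_0 = D_1/(1+r)^1 + D_2/(1+r)^2 + D_3/(1+r)^3 + D_4/(1+r)^4 + TV/(1+r)^4
    = 10715.10580 + 11947.29367 + 13321.17749 + 14853.05163 + 410022.39891 = 460859.02750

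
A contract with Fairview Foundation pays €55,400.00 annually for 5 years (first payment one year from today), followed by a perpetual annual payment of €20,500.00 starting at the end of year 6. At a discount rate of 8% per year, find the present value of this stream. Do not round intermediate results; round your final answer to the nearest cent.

PV of 5-year annuity: €55,400.00 × [1 − (1+0.08)^−5] / 0.08 = 221196.13605
Perpetuity value at year 5: €20,500.00 / 0.08 = 256250.00000
PV of perpetuity: 256250.00000 / (1+0.08)^5 = 174399.44424
Total PV = 221196.13605 + 174399.44424 = 395595.58029

€395595.58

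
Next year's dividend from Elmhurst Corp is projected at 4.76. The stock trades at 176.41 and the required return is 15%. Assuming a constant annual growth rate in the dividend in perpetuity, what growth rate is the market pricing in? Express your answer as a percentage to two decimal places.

12.30%

P = D₁/(r−g) ⇒ g = r − D₁/P = 0.15 − 4.76/176.41 = 0.123017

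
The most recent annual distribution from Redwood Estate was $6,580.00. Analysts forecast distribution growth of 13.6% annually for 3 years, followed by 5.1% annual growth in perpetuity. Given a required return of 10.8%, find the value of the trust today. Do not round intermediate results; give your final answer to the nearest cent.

$151512.96

D_1 = 7474.88000
D_2 = 8491.46368
D_3 = 9646.30274
Terminal value at year 3: TV = D_3×(1+g_2)/(r−g_2) = 10138.26418/0.057 = 177864.28386
P_0 = D_1/(1+r)^1 + D_2/(1+r)^2 + D_3/(1+r)^3 + TV/(1+r)^3
    = 6746.28159 + 6916.76524 + 7091.55714 + 130758.36060 = 151512.96457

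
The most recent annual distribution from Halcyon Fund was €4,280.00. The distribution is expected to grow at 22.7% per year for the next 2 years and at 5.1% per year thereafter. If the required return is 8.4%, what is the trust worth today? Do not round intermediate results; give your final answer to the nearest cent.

€184976.12

D_1 = 5251.56000
D_2 = 6443.66412
Terminal value at year 2: TV = D_2×(1+g_2)/(r−g_2) = 6772.29099/0.033 = 205220.93909
P_0 = D_1/(1+r)^1 + D_2/(1+r)^2 + TV/(1+r)^2
    = 4844.61255 + 5483.70811 + 174647.79474 = 184976.11540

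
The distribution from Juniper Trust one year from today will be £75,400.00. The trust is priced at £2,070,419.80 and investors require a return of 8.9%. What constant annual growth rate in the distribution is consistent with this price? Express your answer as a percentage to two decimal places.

P = D₁/(r−g) ⇒ g = r − D₁/P = 0.089 − £75,400.00/£2,070,419.80 = 0.052582

5.26%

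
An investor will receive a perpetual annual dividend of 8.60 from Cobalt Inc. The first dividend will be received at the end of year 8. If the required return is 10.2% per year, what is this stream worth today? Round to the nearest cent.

Value at end of year 7: C / r = 8.60 / 0.102 = 84.3137
Discount to today: PV = 84.3137 / (1 + 0.102)^7 = 84.3137 / 1.973655 = 42.72

42.72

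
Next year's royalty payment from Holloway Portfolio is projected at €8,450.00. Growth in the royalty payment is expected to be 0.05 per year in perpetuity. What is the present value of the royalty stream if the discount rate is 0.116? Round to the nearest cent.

Growing perpetuity: P = D₁ / (r − g) = €8,450.0000 / (0.116 − 0.05) = €128,030.30

€128030.30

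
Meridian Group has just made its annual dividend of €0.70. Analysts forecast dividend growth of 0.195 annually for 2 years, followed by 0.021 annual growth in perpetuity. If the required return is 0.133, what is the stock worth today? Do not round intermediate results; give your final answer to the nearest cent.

D_1 = 0.83650
D_2 = 0.99962
Terminal value at year 2: TV = D_2×(1+g_2)/(r−g_2) = 1.02061/0.112 = 9.11258
P_0 = D_1/(1+r)^1 + D_2/(1+r)^2 + TV/(1+r)^2
    = 0.73831 + 0.77871 + 7.09875 = 8.61576

€8.62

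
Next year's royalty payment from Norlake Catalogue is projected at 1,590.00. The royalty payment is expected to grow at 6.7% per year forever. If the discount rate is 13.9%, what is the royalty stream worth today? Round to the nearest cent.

22083.33

Growing perpetuity: P = D₁ / (r − g) = 1,590.0000 / (0.139 − 0.067) = 22,083.33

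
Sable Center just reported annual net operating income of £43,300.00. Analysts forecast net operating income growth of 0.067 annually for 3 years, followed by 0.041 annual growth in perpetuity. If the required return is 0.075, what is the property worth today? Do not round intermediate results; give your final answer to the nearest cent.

£1424342.01

D_1 = 46201.10000
D_2 = 49296.57370
D_3 = 52599.44414
Terminal value at year 3: TV = D_3×(1+g_2)/(r−g_2) = 54756.02135/0.034 = 1610471.21610
P_0 = D_1/(1+r)^1 + D_2/(1+r)^2 + D_3/(1+r)^3 + TV/(1+r)^3
    = 42977.76744 + 42657.93289 + 42340.47851 + 1296365.82729 = 1424342.00614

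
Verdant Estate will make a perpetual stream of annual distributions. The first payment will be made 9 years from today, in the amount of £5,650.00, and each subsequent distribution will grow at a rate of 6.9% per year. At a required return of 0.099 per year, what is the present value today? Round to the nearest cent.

Value at end of year 8: C₁ / (r − g) = £5,650.00 / (0.099 − 0.069) = £188,333.3333
Discount to today: PV = £188,333.3333 / (1 + 0.099)^8 = £188,333.3333 / 2.128049 = £88,500.49

£88500.49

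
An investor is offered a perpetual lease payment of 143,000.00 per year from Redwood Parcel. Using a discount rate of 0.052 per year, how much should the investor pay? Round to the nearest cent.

Level perpetuity: PV = C / r = 143,000.00 / 0.052 = 2,750,000.00

2750000.00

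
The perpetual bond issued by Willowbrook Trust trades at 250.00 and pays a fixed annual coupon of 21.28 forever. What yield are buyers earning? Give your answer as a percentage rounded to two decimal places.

P = C/r ⇒ r = C/P = 21.28/250.00 = 0.085120

8.51%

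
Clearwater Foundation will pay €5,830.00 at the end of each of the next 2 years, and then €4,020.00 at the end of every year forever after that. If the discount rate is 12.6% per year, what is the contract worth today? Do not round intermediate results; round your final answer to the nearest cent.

€34939.81

PV of 2-year annuity: €5,830.00 × [1 − (1+0.126)^−2] / 0.126 = 9775.86136
Perpetuity value at year 2: €4,020.00 / 0.126 = 31904.76190
PV of perpetuity: 31904.76190 / (1+0.126)^2 = 25163.94498
Total PV = 9775.86136 + 25163.94498 = 34939.80634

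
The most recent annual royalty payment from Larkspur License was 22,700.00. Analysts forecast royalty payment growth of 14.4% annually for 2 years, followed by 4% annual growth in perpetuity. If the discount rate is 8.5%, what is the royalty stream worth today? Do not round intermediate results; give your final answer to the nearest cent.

D_1 = 25968.80000
D_2 = 29708.30720
Terminal value at year 2: TV = D_2×(1+g_2)/(r−g_2) = 30896.63949/0.045 = 686591.98862
P_0 = D_1/(1+r)^1 + D_2/(1+r)^2 + TV/(1+r)^2
    = 23934.37788 + 25235.87861 + 583229.19461 = 632399.45110

632399.45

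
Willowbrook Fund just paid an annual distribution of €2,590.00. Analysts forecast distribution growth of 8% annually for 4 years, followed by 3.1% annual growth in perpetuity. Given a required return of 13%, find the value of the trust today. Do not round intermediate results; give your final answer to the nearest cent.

D_1 = 2797.20000
D_2 = 3020.97600
D_3 = 3262.65408
D_4 = 3523.66641
Terminal value at year 4: TV = D_4×(1+g_2)/(r−g_2) = 3632.90006/0.099 = 36695.96025
P_0 = D_1/(1+r)^1 + D_2/(1+r)^2 + D_3/(1+r)^3 + D_4/(1+r)^4 + TV/(1+r)^4
    = 2475.39823 + 2365.86733 + 2261.18294 + 2161.13060 + 22506.31965 = 31769.89875

€31769.90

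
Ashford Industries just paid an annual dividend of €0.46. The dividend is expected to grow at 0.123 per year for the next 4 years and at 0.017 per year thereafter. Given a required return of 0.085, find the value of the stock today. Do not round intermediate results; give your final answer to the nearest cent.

€9.90

D_1 = 0.51658
D_2 = 0.58012
D_3 = 0.65147
D_4 = 0.73161
Terminal value at year 4: TV = D_4×(1+g_2)/(r−g_2) = 0.74404/0.068 = 10.94180
P_0 = D_1/(1+r)^1 + D_2/(1+r)^2 + D_3/(1+r)^3 + D_4/(1+r)^4 + TV/(1+r)^4
    = 0.47611 + 0.49279 + 0.51004 + 0.52791 + 7.89532 = 9.90217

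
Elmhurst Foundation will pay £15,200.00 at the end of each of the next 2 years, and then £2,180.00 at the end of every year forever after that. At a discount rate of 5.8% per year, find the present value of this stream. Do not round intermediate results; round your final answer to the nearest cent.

PV of 2-year annuity: £15,200.00 × [1 − (1+0.058)^−2] / 0.058 = 27945.86926
Perpetuity value at year 2: £2,180.00 / 0.058 = 37586.20690
PV of perpetuity: 37586.20690 / (1+0.058)^2 = 33578.18091
Total PV = 27945.86926 + 33578.18091 = 61524.05017

£61524.05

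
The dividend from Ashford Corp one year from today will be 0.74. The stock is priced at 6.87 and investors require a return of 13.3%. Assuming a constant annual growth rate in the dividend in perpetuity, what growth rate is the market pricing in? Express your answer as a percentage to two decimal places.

P = D₁/(r−g) ⇒ g = r − D₁/P = 0.133 − 0.74/6.87 = 0.025285

2.53%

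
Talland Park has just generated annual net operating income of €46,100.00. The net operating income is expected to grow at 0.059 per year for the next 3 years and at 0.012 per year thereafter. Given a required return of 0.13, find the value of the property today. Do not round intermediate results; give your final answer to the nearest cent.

D_1 = 48819.90000
D_2 = 51700.27410
D_3 = 54750.59027
Terminal value at year 3: TV = D_3×(1+g_2)/(r−g_2) = 55407.59736/0.118 = 469555.90979
P_0 = D_1/(1+r)^1 + D_2/(1+r)^2 + D_3/(1+r)^3 + TV/(1+r)^3
    = 43203.45133 + 40488.89819 + 37944.90547 + 325425.79948 = 447063.05447

€447063.05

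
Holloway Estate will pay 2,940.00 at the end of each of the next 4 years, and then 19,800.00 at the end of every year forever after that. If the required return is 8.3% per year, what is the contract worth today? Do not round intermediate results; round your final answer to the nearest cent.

183082.63

PV of 4-year annuity: 2,940.00 × [1 − (1+0.083)^−4] / 0.083 = 9672.98057
Perpetuity value at year 4: 19,800.00 / 0.083 = 238554.21687
PV of perpetuity: 238554.21687 / (1+0.083)^4 = 173409.65387
Total PV = 9672.98057 + 173409.65387 = 183082.63444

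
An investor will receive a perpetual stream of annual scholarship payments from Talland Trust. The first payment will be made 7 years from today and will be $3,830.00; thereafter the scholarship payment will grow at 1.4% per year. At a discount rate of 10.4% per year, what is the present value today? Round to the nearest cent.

$23504.00

Value at end of year 6: C₁ / (r − g) = $3,830.00 / (0.104 − 0.014) = $42,555.5556
Discount to today: PV = $42,555.5556 / (1 + 0.104)^6 = $42,555.5556 / 1.810566 = $23,504.00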